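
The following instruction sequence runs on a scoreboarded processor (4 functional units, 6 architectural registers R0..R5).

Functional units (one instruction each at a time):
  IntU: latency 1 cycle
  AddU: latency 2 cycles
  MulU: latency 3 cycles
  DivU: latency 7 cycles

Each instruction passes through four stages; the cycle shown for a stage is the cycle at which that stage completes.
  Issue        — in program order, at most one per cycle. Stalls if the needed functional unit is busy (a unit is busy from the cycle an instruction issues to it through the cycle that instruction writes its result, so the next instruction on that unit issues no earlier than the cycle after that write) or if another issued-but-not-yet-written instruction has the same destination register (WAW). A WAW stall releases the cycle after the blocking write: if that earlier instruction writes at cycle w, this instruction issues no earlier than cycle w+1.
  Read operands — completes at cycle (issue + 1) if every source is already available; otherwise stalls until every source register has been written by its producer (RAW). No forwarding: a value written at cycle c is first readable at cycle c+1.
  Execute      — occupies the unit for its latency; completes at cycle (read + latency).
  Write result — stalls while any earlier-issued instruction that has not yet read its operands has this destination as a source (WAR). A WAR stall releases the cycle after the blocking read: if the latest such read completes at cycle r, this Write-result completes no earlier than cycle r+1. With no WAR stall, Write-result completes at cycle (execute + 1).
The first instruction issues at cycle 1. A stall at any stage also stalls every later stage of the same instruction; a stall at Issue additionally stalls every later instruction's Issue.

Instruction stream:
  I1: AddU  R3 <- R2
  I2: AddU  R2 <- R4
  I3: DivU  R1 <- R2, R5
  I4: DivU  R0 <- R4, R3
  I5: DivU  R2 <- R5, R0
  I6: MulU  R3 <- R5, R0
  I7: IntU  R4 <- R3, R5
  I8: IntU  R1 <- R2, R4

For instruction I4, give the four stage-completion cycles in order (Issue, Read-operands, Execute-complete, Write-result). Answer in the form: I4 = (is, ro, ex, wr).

1) issue 1, read 2, done 4, write 5
2) issue 6, read 7, done 9, write 10  <struct: AddU busy until I1 writes@5>
3) issue 7, read 11, done 18, write 19  <RAW R2: wait I2 write@10>
4) issue 20, read 21, done 28, write 29  <struct: DivU busy until I3 writes@19>
5) issue 30, read 31, done 38, write 39  <struct: DivU busy until I4 writes@29>
6) issue 31, read 32, done 35, write 36
7) issue 32, read 37, done 38, write 39  <RAW R3: wait I6 write@36>
8) issue 40, read 41, done 42, write 43  <struct: IntU busy until I7 writes@39>

I4 = (20, 21, 28, 29)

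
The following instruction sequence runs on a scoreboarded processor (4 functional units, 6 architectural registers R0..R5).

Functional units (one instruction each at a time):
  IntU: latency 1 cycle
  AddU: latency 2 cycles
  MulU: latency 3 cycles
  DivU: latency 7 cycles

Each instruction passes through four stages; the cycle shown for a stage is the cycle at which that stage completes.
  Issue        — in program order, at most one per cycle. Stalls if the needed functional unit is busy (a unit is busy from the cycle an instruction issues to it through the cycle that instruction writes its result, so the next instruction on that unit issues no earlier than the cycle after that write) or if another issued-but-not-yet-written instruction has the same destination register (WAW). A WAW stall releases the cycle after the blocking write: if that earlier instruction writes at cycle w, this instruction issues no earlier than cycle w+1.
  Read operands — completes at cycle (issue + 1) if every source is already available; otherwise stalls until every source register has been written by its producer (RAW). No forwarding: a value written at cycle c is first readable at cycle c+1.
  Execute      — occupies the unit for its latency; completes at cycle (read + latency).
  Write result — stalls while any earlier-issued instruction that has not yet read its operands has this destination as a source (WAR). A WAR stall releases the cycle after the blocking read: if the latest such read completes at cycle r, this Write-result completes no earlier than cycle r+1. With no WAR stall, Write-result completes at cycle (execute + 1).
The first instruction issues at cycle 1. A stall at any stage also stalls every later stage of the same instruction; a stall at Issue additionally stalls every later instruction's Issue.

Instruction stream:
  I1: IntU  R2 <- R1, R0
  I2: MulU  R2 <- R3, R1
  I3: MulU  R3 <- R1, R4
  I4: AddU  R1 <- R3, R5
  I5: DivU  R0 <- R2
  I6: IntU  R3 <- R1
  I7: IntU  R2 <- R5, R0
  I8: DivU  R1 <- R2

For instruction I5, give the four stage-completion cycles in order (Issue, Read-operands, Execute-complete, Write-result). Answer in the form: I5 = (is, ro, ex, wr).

I1: IS=1 RO=2 EX=3 WR=4
I2: IS=5 RO=6 EX=9 WR=10  [WAW R2: wait I1 write@4]
I3: IS=11 RO=12 EX=15 WR=16  [struct: MulU busy until I2 writes@10]
I4: IS=12 RO=17 EX=19 WR=20  [RAW R3: wait I3 write@16]
I5: IS=13 RO=14 EX=21 WR=22
I6: IS=17 RO=21 EX=22 WR=23  [WAW R3: wait I3 write@16; RAW R1: wait I4 write@20]
I7: IS=24 RO=25 EX=26 WR=27  [struct: IntU busy until I6 writes@23]
I8: IS=25 RO=28 EX=35 WR=36  [RAW R2: wait I7 write@27]

I5 = (13, 14, 21, 22)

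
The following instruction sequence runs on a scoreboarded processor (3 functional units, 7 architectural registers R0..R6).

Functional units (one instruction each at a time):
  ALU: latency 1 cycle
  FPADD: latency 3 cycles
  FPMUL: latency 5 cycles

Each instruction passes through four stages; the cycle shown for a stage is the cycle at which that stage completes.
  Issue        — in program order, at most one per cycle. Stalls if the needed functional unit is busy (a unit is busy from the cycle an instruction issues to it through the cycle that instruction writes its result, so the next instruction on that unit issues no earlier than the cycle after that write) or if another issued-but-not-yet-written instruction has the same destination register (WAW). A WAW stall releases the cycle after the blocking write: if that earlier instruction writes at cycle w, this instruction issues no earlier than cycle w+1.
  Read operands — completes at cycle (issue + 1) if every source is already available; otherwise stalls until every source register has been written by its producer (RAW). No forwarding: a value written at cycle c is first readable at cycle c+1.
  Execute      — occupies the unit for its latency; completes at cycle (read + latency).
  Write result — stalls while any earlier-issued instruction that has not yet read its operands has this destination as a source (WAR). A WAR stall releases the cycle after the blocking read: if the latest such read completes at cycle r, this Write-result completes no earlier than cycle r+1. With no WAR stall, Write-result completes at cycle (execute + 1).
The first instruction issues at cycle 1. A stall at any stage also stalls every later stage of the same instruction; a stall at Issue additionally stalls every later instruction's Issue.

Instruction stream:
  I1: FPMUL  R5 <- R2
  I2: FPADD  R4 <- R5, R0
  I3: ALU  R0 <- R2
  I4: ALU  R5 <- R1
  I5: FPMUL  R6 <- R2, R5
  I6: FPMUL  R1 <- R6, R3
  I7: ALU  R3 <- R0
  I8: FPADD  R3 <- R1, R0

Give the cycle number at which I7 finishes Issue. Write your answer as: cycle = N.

cycle = 23

  I1 | 1 | 2 | 7 | 8
  I2 | 2 | 9 | 12 | 13   RAW R5: wait I1 write@8
  I3 | 3 | 4 | 5 | 10   WAR R0: wait I2 read@9
  I4 | 11 | 12 | 13 | 14   struct: ALU busy until I3 writes@10
  I5 | 12 | 15 | 20 | 21   RAW R5: wait I4 write@14
  I6 | 22 | 23 | 28 | 29   struct: FPMUL busy until I5 writes@21
  I7 | 23 | 24 | 25 | 26
  I8 | 27 | 30 | 33 | 34   WAW R3: wait I7 write@26 · RAW R1: wait I6 write@29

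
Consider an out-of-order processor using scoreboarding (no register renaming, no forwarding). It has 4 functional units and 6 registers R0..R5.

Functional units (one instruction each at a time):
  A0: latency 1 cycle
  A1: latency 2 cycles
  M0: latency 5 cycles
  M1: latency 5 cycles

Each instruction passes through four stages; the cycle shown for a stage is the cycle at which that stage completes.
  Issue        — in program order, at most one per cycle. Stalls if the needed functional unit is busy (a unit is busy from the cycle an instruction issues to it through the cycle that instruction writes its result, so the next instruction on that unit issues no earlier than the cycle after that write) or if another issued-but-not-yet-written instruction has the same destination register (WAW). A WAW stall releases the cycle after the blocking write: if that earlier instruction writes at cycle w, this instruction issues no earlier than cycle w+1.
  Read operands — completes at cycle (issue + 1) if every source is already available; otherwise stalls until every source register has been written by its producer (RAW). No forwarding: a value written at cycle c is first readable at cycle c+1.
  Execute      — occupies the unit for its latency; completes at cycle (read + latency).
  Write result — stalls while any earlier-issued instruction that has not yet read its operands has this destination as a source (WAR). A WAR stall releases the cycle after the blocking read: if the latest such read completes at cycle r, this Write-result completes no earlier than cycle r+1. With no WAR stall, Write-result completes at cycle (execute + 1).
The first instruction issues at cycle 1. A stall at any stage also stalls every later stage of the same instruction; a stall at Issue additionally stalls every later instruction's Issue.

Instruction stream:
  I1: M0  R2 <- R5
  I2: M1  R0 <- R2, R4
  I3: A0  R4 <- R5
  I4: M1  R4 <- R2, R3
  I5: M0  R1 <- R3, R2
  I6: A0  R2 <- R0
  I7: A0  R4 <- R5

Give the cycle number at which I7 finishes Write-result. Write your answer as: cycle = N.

cycle = 27

1) issue 1, read 2, done 7, write 8
2) issue 2, read 9, done 14, write 15  <RAW R2: wait I1 write@8>
3) issue 3, read 4, done 5, write 10  <WAR R4: wait I2 read@9>
4) issue 16, read 17, done 22, write 23  <struct: M1 busy until I2 writes@15>
5) issue 17, read 18, done 23, write 24
6) issue 18, read 19, done 20, write 21
7) issue 24, read 25, done 26, write 27  <WAW R4: wait I4 write@23>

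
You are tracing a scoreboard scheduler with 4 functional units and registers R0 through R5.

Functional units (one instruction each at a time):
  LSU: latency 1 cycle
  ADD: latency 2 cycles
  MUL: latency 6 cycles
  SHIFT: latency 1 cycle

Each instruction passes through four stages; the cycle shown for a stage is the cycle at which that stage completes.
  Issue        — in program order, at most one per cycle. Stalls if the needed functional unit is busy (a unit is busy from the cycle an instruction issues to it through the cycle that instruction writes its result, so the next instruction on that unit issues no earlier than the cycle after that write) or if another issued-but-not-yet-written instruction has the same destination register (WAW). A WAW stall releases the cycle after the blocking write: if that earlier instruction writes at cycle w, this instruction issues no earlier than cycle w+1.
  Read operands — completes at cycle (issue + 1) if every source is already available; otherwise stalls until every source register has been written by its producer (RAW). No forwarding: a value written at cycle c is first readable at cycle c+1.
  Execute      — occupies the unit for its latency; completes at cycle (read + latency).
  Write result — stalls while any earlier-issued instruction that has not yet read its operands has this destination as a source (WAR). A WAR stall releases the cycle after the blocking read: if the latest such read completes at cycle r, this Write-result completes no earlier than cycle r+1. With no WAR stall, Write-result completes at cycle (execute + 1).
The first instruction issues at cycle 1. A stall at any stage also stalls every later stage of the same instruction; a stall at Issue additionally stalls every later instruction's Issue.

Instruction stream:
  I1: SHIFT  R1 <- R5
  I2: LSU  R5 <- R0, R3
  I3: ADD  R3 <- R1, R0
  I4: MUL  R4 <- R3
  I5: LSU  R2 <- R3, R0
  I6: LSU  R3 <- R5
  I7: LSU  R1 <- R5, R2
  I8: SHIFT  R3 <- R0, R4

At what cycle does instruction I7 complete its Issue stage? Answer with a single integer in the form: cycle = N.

[I1] 1/2/3/4
[I2] 2/3/4/5
[I3] 3/5/7/8  (RAW R1: wait I1 write@4)
[I4] 4/9/15/16  (RAW R3: wait I3 write@8)
[I5] 6/9/10/11  (struct: LSU busy until I2 writes@5; RAW R3: wait I3 write@8)
[I6] 12/13/14/15  (struct: LSU busy until I5 writes@11)
[I7] 16/17/18/19  (struct: LSU busy until I6 writes@15)
[I8] 17/18/19/20

cycle = 16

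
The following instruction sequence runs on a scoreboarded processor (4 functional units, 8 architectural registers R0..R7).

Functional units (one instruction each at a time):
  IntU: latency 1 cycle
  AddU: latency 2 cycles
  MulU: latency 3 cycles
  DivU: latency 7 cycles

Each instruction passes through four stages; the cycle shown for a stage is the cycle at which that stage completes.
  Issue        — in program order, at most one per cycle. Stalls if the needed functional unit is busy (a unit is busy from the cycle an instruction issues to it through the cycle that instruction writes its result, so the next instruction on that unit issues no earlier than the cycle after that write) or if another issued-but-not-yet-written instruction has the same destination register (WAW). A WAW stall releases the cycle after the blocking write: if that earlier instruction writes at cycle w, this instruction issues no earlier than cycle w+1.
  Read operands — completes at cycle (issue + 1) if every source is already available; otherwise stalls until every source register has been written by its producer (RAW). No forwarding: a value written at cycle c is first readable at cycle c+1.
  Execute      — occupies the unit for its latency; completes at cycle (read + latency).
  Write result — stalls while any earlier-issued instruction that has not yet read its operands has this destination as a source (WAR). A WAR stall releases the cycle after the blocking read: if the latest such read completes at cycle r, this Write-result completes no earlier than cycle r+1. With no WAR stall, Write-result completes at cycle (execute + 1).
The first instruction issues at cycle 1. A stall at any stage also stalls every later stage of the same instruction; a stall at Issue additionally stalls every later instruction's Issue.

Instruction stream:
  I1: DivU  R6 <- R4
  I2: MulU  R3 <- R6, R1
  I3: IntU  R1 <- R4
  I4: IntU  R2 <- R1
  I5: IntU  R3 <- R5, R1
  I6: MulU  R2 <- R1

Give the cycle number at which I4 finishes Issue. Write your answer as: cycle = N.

cycle = 13

t=1  issue I1 (DivU)
t=2  I1 read-ops | issue I2 (MulU)
t=3  issue I3 (IntU)
t=4  I3 read-ops
t=5  I3 finished on IntU
t=9  I1 finished on DivU
t=10  I1→R6
t=11  I2 read-ops
t=12  I3→R1
t=13  issue I4 (IntU)
t=14  I2 finished on MulU | I4 read-ops
t=15  I2→R3 | I4 finished on IntU
t=16  I4→R2
t=17  issue I5 (IntU)
t=18  I5 read-ops | issue I6 (MulU)
t=19  I5 finished on IntU | I6 read-ops
t=20  I5→R3
t=22  I6 finished on MulU
t=23  I6→R2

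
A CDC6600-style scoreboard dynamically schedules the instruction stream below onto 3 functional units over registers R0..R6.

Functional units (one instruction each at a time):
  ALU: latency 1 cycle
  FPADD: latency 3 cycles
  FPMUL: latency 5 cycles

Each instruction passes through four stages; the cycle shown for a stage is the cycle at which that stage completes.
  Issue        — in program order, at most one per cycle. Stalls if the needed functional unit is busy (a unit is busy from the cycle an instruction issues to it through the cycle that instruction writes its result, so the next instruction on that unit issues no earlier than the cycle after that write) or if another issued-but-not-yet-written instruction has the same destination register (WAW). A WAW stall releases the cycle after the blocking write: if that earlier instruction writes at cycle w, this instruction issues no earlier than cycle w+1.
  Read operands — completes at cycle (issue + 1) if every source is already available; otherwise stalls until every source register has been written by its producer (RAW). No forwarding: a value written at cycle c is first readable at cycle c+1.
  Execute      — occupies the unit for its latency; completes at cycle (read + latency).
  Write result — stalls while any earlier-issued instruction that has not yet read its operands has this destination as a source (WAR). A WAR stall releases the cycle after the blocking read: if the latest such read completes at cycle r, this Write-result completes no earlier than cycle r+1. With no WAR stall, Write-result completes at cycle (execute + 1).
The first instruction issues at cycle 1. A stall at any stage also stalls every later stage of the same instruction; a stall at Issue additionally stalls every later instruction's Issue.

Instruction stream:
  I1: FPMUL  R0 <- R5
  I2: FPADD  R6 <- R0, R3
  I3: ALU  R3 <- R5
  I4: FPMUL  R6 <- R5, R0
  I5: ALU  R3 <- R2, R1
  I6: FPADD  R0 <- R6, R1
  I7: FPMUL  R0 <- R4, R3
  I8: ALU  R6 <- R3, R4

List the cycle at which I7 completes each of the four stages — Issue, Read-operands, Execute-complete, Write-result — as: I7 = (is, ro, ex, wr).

I7 = (27, 28, 33, 34)

1) issue 1, read 2, done 7, write 8
2) issue 2, read 9, done 12, write 13  <RAW R0: wait I1 write@8>
3) issue 3, read 4, done 5, write 10  <WAR R3: wait I2 read@9>
4) issue 14, read 15, done 20, write 21  <WAW R6: wait I2 write@13>
5) issue 15, read 16, done 17, write 18
6) issue 16, read 22, done 25, write 26  <RAW R6: wait I4 write@21>
7) issue 27, read 28, done 33, write 34  <WAW R0: wait I6 write@26>
8) issue 28, read 29, done 30, write 31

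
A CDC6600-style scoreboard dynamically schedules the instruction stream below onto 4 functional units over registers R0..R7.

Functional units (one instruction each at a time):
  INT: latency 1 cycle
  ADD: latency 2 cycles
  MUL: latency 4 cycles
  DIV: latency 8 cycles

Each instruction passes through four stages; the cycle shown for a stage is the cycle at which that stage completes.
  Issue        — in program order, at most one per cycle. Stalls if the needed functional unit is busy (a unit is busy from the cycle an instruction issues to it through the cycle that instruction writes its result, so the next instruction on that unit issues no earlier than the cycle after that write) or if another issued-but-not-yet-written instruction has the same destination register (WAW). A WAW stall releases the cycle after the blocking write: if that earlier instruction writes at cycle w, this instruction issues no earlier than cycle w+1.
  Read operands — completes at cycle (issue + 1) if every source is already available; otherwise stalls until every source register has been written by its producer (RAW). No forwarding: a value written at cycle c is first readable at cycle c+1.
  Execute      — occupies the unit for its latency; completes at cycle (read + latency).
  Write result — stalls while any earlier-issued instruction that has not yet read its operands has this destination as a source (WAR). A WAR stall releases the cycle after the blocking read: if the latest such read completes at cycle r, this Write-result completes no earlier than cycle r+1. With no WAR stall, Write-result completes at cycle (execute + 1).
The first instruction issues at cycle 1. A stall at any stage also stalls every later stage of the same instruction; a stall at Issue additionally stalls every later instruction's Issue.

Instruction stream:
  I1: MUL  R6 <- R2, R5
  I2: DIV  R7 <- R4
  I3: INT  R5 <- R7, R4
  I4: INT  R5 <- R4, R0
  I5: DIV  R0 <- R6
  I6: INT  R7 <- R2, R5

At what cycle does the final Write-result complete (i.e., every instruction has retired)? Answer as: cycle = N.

I1: IS=1 RO=2 EX=6 WR=7
I2: IS=2 RO=3 EX=11 WR=12
I3: IS=3 RO=13 EX=14 WR=15  [RAW R7: wait I2 write@12]
I4: IS=16 RO=17 EX=18 WR=19  [struct: INT busy until I3 writes@15]
I5: IS=17 RO=18 EX=26 WR=27
I6: IS=20 RO=21 EX=22 WR=23  [struct: INT busy until I4 writes@19]

cycle = 27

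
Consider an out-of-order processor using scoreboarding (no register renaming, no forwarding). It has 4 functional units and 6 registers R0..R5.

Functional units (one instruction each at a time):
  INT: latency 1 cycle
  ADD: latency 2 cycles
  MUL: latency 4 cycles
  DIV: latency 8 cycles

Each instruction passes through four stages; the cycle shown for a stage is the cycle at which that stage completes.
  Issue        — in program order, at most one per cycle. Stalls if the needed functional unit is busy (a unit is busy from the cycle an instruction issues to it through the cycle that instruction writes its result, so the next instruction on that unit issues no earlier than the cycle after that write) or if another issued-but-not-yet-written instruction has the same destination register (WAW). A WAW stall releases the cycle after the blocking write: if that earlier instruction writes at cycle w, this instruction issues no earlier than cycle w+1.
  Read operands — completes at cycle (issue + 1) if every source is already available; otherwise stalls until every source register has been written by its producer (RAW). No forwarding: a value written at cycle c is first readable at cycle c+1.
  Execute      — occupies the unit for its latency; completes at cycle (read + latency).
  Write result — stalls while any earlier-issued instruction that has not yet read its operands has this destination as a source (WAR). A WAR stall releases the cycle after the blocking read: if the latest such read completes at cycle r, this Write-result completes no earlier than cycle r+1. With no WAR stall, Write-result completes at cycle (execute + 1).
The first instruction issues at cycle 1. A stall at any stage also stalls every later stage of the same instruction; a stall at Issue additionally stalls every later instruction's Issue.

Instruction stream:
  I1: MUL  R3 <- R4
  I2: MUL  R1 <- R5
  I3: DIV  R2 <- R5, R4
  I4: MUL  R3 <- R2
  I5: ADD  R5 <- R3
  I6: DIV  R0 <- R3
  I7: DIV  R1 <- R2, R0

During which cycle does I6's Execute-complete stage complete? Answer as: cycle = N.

cycle = 34

I1: IS=1 RO=2 EX=6 WR=7
I2: IS=8 RO=9 EX=13 WR=14  [struct: MUL busy until I1 writes@7]
I3: IS=9 RO=10 EX=18 WR=19
I4: IS=15 RO=20 EX=24 WR=25  [struct: MUL busy until I2 writes@14; RAW R2: wait I3 write@19]
I5: IS=16 RO=26 EX=28 WR=29  [RAW R3: wait I4 write@25]
I6: IS=20 RO=26 EX=34 WR=35  [struct: DIV busy until I3 writes@19; RAW R3: wait I4 write@25]
I7: IS=36 RO=37 EX=45 WR=46  [struct: DIV busy until I6 writes@35]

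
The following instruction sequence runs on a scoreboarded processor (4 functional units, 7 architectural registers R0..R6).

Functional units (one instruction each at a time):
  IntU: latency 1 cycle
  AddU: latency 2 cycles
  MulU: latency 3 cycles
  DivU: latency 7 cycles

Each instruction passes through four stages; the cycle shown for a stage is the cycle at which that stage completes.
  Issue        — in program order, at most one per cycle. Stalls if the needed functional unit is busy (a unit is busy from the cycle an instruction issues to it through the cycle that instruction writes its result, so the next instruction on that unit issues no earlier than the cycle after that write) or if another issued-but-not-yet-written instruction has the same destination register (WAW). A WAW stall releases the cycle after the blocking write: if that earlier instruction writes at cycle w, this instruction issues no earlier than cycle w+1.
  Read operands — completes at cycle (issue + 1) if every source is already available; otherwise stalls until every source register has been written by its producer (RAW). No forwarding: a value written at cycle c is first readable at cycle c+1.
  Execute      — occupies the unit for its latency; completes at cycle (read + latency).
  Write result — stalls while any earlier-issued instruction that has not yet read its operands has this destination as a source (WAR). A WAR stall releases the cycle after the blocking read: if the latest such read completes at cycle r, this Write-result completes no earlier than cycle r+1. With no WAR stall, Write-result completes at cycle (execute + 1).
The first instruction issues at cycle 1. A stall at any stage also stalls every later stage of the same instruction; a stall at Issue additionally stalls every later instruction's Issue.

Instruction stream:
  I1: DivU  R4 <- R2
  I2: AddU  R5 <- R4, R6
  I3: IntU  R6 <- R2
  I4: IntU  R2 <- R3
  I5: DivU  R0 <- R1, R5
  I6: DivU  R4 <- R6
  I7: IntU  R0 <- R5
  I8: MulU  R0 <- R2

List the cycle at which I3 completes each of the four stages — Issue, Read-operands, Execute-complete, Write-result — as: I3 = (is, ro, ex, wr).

I3 = (3, 4, 5, 12)

t=1  issue I1 (DivU)
t=2  I1 read-ops · issue I2 (AddU)
t=3  issue I3 (IntU)
t=4  I3 read-ops
t=5  I3 finished on IntU
t=9  I1 finished on DivU
t=10  I1→R4
t=11  I2 read-ops
t=12  I3→R6
t=13  I2 finished on AddU · issue I4 (IntU)
t=14  I2→R5 · I4 read-ops · issue I5 (DivU)
t=15  I4 finished on IntU · I5 read-ops
t=16  I4→R2
t=22  I5 finished on DivU
t=23  I5→R0
t=24  issue I6 (DivU)
t=25  I6 read-ops · issue I7 (IntU)
t=26  I7 read-ops
t=27  I7 finished on IntU
t=28  I7→R0
t=29  issue I8 (MulU)
t=30  I8 read-ops
t=32  I6 finished on DivU
t=33  I6→R4 · I8 finished on MulU
t=34  I8→R0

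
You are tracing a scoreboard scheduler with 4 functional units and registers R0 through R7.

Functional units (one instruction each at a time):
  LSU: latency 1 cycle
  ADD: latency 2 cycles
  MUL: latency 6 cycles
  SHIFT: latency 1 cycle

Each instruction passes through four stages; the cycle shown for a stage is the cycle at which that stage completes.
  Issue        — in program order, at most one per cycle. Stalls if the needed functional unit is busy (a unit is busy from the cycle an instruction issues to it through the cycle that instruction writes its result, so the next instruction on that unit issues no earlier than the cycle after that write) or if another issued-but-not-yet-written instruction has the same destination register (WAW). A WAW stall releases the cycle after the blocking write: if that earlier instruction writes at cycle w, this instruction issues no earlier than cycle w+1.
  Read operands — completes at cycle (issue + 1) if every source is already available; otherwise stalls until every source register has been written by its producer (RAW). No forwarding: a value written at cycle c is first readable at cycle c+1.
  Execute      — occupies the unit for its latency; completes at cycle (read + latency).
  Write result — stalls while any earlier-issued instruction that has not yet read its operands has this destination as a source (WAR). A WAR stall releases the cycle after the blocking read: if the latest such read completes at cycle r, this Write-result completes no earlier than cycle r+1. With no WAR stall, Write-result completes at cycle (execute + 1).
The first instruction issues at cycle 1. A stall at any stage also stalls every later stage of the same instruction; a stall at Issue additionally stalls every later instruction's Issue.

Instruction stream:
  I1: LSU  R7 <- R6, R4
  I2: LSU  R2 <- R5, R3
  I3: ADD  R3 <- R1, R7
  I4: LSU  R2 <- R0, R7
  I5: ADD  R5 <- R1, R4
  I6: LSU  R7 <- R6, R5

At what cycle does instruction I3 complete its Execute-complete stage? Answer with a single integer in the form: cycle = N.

I1  is:1  ro:2  ex:3  wr:4
I2  is:5  ro:6  ex:7  wr:8  — struct: LSU busy until I1 writes@4
I3  is:6  ro:7  ex:9  wr:10
I4  is:9  ro:10  ex:11  wr:12  — struct: LSU busy until I2 writes@8
I5  is:11  ro:12  ex:14  wr:15  — struct: ADD busy until I3 writes@10
I6  is:13  ro:16  ex:17  wr:18  — struct: LSU busy until I4 writes@12, RAW R5: wait I5 write@15

cycle = 9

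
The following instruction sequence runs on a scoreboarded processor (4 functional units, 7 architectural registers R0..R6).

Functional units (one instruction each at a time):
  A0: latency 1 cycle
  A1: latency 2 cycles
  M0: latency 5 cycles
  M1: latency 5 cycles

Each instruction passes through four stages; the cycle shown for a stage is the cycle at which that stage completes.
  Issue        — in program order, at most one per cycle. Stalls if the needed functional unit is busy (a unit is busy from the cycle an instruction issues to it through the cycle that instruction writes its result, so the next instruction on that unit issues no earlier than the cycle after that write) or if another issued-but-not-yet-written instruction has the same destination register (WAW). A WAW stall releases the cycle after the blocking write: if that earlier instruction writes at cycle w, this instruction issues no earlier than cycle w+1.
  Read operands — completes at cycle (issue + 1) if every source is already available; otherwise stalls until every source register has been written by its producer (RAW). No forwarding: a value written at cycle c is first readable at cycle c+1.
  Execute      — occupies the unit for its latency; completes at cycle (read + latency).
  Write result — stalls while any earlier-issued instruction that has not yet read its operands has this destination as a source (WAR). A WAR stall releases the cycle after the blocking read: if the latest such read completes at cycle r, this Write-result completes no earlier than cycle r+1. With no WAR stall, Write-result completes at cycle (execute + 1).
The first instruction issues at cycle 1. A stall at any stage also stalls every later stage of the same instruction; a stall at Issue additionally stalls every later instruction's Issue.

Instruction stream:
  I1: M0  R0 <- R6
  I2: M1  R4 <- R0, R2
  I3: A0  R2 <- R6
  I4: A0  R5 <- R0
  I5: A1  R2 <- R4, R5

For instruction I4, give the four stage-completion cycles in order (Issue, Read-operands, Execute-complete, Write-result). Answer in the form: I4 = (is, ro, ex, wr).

I4 = (11, 12, 13, 14)

1) issue 1, read 2, done 7, write 8
2) issue 2, read 9, done 14, write 15  <RAW R0: wait I1 write@8>
3) issue 3, read 4, done 5, write 10  <WAR R2: wait I2 read@9>
4) issue 11, read 12, done 13, write 14  <struct: A0 busy until I3 writes@10>
5) issue 12, read 16, done 18, write 19  <RAW R4: wait I2 write@15>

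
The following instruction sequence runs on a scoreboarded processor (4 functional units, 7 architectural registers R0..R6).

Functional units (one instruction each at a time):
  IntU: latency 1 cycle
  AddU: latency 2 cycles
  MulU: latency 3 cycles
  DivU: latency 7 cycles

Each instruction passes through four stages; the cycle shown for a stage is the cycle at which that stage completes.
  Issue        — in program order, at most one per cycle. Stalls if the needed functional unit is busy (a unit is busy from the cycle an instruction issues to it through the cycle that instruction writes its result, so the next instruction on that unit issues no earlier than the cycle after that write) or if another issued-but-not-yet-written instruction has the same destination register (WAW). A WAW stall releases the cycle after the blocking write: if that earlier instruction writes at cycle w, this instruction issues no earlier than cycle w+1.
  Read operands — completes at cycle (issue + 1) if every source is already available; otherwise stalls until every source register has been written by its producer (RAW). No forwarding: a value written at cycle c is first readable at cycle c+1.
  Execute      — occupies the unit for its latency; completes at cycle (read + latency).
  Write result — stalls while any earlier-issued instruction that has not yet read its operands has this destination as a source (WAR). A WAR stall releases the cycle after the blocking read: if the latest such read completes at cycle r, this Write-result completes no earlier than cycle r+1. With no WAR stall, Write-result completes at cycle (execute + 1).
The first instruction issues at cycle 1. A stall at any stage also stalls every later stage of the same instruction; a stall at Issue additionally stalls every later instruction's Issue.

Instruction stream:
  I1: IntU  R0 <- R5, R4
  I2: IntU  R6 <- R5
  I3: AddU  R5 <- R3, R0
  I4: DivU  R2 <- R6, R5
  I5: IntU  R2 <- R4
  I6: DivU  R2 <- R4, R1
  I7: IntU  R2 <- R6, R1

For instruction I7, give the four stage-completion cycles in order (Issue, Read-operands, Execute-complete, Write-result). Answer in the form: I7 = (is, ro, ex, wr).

[1] I1 dispatched to IntU
[2] I1 operands ready
[3] I1 complete
[4] R0←I1
[5] I2 dispatched to IntU
[6] I2 operands ready, I3 dispatched to AddU
[7] I2 complete, I3 operands ready, I4 dispatched to DivU
[8] R6←I2
[9] I3 complete
[10] R5←I3
[11] I4 operands ready
[18] I4 complete
[19] R2←I4
[20] I5 dispatched to IntU
[21] I5 operands ready
[22] I5 complete
[23] R2←I5
[24] I6 dispatched to DivU
[25] I6 operands ready
[32] I6 complete
[33] R2←I6
[34] I7 dispatched to IntU
[35] I7 operands ready
[36] I7 complete
[37] R2←I7

I7 = (34, 35, 36, 37)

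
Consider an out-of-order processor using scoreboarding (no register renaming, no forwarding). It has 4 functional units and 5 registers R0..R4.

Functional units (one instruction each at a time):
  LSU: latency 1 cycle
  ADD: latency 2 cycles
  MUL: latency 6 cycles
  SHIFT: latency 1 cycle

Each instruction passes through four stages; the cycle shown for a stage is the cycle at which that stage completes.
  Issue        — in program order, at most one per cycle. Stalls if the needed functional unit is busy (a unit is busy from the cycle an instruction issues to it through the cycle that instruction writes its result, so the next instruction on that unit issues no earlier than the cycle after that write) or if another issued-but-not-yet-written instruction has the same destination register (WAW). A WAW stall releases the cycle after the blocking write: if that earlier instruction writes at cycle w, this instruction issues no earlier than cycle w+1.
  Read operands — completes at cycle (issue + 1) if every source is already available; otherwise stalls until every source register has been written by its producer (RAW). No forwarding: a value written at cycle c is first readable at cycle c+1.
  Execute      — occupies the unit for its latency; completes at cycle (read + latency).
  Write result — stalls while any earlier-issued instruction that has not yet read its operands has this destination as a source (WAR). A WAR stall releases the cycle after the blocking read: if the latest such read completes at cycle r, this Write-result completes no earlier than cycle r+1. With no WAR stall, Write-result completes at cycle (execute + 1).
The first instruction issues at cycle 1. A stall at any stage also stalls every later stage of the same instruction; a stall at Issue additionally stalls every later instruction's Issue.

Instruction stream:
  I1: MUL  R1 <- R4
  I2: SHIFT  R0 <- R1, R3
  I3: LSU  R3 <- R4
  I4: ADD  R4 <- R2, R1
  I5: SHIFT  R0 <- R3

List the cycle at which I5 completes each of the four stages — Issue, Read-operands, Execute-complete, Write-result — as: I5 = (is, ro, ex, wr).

1) issue 1, read 2, done 8, write 9
2) issue 2, read 10, done 11, write 12  <RAW R1: wait I1 write@9>
3) issue 3, read 4, done 5, write 11  <WAR R3: wait I2 read@10>
4) issue 4, read 10, done 12, write 13  <RAW R1: wait I1 write@9>
5) issue 13, read 14, done 15, write 16  <struct: SHIFT busy until I2 writes@12>

I5 = (13, 14, 15, 16)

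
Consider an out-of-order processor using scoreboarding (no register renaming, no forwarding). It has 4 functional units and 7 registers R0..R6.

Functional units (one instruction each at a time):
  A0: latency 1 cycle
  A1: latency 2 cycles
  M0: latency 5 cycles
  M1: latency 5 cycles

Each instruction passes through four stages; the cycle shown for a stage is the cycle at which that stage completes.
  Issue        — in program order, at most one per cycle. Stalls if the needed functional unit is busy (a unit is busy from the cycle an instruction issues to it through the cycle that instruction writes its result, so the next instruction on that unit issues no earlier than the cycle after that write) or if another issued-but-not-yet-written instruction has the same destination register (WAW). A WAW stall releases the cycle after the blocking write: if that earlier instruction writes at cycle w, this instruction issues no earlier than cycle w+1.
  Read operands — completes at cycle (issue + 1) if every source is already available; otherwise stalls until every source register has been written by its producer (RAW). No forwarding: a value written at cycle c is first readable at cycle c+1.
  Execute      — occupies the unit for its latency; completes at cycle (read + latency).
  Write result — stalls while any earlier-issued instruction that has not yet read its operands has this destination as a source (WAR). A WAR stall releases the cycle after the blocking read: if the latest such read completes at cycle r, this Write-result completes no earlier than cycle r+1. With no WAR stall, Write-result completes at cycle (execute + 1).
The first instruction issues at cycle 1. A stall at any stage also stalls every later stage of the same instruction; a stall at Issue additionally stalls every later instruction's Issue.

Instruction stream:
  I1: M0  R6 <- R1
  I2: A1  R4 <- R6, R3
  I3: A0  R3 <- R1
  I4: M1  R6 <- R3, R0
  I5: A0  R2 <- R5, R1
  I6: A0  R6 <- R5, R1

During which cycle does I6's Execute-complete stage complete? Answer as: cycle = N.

cycle = 20

  I1 | 1 | 2 | 7 | 8
  I2 | 2 | 9 | 11 | 12   RAW R6: wait I1 write@8
  I3 | 3 | 4 | 5 | 10   WAR R3: wait I2 read@9
  I4 | 9 | 11 | 16 | 17   WAW R6: wait I1 write@8 · RAW R3: wait I3 write@10
  I5 | 11 | 12 | 13 | 14   struct: A0 busy until I3 writes@10
  I6 | 18 | 19 | 20 | 21   WAW R6: wait I4 write@17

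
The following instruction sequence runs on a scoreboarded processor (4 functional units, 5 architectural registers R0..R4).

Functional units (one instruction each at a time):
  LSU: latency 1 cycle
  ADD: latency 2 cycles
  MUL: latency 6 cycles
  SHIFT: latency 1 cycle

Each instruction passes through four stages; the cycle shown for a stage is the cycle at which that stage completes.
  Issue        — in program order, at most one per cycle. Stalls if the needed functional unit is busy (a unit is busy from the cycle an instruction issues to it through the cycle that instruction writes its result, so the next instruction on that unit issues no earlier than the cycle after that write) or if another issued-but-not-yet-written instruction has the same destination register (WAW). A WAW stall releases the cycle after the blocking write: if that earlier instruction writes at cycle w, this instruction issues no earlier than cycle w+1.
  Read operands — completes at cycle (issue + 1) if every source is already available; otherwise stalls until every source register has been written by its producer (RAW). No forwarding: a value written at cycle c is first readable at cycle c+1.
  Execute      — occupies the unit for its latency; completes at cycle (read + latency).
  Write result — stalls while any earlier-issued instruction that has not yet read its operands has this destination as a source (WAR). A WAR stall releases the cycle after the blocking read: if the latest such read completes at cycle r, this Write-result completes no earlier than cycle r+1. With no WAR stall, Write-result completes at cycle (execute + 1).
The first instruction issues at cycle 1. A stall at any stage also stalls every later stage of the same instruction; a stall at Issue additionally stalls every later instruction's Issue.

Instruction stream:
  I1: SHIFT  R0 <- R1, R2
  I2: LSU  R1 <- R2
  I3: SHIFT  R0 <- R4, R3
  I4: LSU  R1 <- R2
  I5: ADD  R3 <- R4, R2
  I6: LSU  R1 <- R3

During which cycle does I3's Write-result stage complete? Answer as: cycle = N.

cycle = 8

[I1] 1/2/3/4
[I2] 2/3/4/5
[I3] 5/6/7/8  (struct: SHIFT busy until I1 writes@4)
[I4] 6/7/8/9
[I5] 7/8/10/11
[I6] 10/12/13/14  (struct: LSU busy until I4 writes@9; RAW R3: wait I5 write@11)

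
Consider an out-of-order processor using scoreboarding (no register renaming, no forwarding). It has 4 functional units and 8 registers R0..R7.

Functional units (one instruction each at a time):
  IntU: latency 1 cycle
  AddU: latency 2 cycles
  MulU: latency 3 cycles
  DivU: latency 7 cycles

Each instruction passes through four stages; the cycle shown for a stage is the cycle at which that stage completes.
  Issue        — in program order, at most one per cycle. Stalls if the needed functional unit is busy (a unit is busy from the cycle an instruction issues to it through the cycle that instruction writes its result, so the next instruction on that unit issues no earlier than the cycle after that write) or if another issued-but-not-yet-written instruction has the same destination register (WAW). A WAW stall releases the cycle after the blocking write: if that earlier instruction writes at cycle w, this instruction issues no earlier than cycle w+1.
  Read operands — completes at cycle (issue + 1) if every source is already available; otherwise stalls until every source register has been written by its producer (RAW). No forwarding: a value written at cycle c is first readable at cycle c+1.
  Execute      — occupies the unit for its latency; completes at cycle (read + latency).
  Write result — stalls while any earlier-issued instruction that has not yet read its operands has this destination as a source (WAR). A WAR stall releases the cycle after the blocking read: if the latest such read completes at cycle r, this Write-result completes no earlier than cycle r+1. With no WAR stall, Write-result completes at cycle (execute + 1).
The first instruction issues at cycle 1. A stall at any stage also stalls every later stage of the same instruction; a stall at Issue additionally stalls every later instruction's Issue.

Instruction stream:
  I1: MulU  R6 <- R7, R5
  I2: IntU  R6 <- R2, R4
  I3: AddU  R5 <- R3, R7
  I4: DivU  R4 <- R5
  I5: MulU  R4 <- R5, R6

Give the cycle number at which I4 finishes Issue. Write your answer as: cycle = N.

[1] issue I1 (MulU)
[2] I1 read-ops
[5] I1 finished on MulU
[6] I1→R6
[7] issue I2 (IntU)
[8] I2 read-ops | issue I3 (AddU)
[9] I2 finished on IntU | I3 read-ops | issue I4 (DivU)
[10] I2→R6
[11] I3 finished on AddU
[12] I3→R5
[13] I4 read-ops
[20] I4 finished on DivU
[21] I4→R4
[22] issue I5 (MulU)
[23] I5 read-ops
[26] I5 finished on MulU
[27] I5→R4

cycle = 9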